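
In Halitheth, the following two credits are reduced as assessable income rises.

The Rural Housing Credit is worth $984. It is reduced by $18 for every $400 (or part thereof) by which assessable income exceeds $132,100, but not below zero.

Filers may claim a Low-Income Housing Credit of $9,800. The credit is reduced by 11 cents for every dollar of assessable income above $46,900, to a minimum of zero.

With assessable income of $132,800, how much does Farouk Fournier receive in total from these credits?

$1,299

Rural Housing Credit: income exceeds $132,100 by $700, which is 2 full-or-partial $400 increments; reduction = 2 × $18 = $36, leaving $948.
Low-Income Housing Credit: 11% of the $85,900 excess over $46,900 is $9,449; credit = $9,800 − $9,449 = $351.
Total: $948 + $351 = $1,299.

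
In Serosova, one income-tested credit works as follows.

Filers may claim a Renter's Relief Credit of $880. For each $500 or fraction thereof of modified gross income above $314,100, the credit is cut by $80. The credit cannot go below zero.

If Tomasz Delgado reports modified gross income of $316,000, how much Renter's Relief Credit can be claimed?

Renter's Relief Credit: income exceeds $314,100 by $1,900, which is 4 full-or-partial $500 increments; reduction = 4 × $80 = $320, leaving $560.

$560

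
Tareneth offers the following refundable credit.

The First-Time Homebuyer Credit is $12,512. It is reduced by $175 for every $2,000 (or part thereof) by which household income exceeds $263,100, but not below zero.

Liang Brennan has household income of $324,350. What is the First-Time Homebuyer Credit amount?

First-Time Homebuyer Credit: income exceeds $263,100 by $61,250, which is 31 full-or-partial $2,000 increments; reduction = 31 × $175 = $5,425, leaving $7,087.

$7,087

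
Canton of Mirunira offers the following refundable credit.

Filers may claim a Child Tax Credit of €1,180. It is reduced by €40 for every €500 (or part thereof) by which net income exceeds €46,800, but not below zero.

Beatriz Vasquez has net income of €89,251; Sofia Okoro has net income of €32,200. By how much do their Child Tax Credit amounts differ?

Beatriz (€89,251): Child Tax Credit: income exceeds €46,800 by €42,451 → 85 increments × €40 = €3,400 ≥ base, so the credit is €0.
Sofia (€32,200): Child Tax Credit: €32,200 is at or below the €46,800 threshold, so the full €1,180 applies.
Difference: |€0 − €1,180| = €1,180.

€1,180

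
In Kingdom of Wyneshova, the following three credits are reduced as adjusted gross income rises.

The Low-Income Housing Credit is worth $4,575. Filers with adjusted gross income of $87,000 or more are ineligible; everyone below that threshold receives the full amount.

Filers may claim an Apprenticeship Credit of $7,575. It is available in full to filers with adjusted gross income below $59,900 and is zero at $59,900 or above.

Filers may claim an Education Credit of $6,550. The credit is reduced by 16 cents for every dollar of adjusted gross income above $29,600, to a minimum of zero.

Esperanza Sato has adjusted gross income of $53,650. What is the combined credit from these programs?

Low-Income Housing Credit: $53,650 is below the $87,000 cutoff, so the full $4,575 applies.
Apprenticeship Credit: $53,650 is below the $59,900 cutoff, so the full $7,575 applies.
Education Credit: 16% of the $24,050 excess over $29,600 is $3,848; credit = $6,550 − $3,848 = $2,702.
Total: $4,575 + $7,575 + $2,702 = $14,852.

$14,852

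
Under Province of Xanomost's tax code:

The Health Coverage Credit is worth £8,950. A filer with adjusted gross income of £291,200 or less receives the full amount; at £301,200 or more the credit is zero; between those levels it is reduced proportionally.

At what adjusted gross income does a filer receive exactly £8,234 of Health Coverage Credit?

£8,234 is 8,234/8,950 of the full £8,950, so 716/8,950 of the £10,000 range has been used: income = £291,200 + £10,000 × 716/8,950 = £292,000.

£292,000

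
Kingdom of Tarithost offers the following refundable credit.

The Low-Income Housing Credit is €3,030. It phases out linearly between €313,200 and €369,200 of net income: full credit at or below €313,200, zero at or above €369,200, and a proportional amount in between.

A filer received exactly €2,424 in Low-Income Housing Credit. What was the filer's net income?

€2,424 is 2,424/3,030 of the full €3,030, so 606/3,030 of the €56,000 range has been used: income = €313,200 + €56,000 × 606/3,030 = €324,400.

€324,400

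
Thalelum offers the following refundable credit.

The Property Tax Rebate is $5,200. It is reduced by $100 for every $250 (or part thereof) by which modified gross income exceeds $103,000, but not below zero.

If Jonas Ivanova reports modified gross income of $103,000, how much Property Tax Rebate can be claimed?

$5,200

Property Tax Rebate: $103,000 is at or below the $103,000 threshold, so the full $5,200 applies.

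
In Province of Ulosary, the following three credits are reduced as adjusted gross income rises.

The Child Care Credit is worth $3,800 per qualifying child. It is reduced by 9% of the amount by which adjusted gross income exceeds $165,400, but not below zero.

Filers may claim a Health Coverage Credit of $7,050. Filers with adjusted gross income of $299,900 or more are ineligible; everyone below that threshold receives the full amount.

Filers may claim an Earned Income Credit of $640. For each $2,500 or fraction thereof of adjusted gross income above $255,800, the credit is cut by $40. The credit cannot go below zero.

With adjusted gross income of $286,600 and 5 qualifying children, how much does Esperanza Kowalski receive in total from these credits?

$15,262

Child Care Credit: base = 5 × $3,800 = $19,000. 9% of the $121,200 excess over $165,400 is $10,908; credit = $19,000 − $10,908 = $8,092.
Health Coverage Credit: $286,600 is below the $299,900 cutoff, so the full $7,050 applies.
Earned Income Credit: income exceeds $255,800 by $30,800, which is 13 full-or-partial $2,500 increments; reduction = 13 × $40 = $520, leaving $120.
Total: $8,092 + $7,050 + $120 = $15,262.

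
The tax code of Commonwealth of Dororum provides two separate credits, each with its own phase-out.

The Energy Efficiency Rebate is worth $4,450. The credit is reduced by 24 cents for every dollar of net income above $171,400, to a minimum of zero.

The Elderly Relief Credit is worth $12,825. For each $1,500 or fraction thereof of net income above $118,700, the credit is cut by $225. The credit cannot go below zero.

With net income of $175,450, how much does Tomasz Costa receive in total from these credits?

$7,753

Energy Efficiency Rebate: 24% of the $4,050 excess over $171,400 is $972; credit = $4,450 − $972 = $3,478.
Elderly Relief Credit: income exceeds $118,700 by $56,750, which is 38 full-or-partial $1,500 increments; reduction = 38 × $225 = $8,550, leaving $4,275.
Total: $3,478 + $4,275 = $7,753.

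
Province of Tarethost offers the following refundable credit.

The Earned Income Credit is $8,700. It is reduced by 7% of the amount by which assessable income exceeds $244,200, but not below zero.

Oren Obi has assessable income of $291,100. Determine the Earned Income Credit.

Earned Income Credit: 7% of the $46,900 excess over $244,200 is $3,283; credit = $8,700 − $3,283 = $5,417.

$5,417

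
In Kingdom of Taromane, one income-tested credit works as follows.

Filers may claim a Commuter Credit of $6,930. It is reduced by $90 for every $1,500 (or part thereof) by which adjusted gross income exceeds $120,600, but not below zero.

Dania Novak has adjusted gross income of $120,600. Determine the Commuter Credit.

$6,930

Commuter Credit: $120,600 is at or below the $120,600 threshold, so the full $6,930 applies.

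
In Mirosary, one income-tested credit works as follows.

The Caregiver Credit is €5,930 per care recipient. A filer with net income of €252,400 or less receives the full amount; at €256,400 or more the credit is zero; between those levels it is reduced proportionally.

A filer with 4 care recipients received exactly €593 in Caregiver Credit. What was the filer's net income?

€256,300

Full credit = 4 × €5,930 = €23,720.
€593 is 593/23,720 of the full €23,720, so 23,127/23,720 of the €4,000 range has been used: income = €252,400 + €4,000 × 23,127/23,720 = €256,300.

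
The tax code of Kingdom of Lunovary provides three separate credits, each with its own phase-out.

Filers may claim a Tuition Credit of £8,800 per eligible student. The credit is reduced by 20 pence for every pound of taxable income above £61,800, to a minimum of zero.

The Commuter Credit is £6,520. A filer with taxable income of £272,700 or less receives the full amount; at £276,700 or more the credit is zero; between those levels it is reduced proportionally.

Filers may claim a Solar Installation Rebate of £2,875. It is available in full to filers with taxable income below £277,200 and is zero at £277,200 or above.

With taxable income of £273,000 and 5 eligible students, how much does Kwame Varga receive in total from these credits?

£10,666

Tuition Credit: base = 5 × £8,800 = £44,000. 20% of the £211,200 excess over £61,800 is £42,240; credit = £44,000 − £42,240 = £1,760.
Commuter Credit: £273,000 is £300 into a £4,000 phase-out range, leaving 3,700/4,000 of the credit: £6,520 × 3,700/4,000 = £6,031.
Solar Installation Rebate: £273,000 is below the £277,200 cutoff, so the full £2,875 applies.
Total: £1,760 + £6,031 + £2,875 = £10,666.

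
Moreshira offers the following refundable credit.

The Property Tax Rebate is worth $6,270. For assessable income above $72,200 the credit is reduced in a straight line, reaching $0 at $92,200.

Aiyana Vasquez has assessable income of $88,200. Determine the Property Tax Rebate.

$1,254

Property Tax Rebate: $88,200 is $16,000 into a $20,000 phase-out range, leaving 4,000/20,000 of the credit: $6,270 × 4,000/20,000 = $1,254.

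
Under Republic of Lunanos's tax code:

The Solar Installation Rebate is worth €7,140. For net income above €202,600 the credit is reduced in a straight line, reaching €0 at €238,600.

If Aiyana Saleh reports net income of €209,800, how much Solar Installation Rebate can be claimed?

Solar Installation Rebate: €209,800 is €7,200 into a €36,000 phase-out range, leaving 28,800/36,000 of the credit: €7,140 × 28,800/36,000 = €5,712.

€5,712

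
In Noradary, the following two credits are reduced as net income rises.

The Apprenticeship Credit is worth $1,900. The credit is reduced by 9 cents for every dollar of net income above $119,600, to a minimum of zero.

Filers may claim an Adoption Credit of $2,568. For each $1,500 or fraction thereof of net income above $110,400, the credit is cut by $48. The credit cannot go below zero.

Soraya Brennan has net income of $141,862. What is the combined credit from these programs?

$1,560

Apprenticeship Credit: 9% of the $22,262 excess over $119,600 is $2,003.58 ≥ base, so the credit is $0.
Adoption Credit: income exceeds $110,400 by $31,462, which is 21 full-or-partial $1,500 increments; reduction = 21 × $48 = $1,008, leaving $1,560.
Total: $0 + $1,560 = $1,560.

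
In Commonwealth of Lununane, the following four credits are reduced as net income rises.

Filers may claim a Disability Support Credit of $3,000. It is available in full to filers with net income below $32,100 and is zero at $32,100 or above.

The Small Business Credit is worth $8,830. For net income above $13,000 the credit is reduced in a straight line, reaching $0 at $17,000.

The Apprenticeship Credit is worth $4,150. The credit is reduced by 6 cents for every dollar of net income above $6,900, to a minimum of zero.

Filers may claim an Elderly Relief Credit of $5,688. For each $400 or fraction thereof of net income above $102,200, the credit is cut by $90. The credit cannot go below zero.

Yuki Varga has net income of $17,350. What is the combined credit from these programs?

Disability Support Credit: $17,350 is below the $32,100 cutoff, so the full $3,000 applies.
Small Business Credit: $17,350 is at or above $17,000, so the credit is $0.
Apprenticeship Credit: 6% of the $10,450 excess over $6,900 is $627; credit = $4,150 − $627 = $3,523.
Elderly Relief Credit: $17,350 is at or below the $102,200 threshold, so the full $5,688 applies.
Total: $3,000 + $0 + $3,523 + $5,688 = $12,211.

$12,211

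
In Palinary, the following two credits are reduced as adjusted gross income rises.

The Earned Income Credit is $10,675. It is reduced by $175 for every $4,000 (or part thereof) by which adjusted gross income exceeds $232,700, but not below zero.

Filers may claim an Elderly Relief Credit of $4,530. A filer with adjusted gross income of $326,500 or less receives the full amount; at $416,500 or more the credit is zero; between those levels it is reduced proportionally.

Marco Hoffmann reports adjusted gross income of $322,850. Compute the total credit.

Earned Income Credit: income exceeds $232,700 by $90,150, which is 23 full-or-partial $4,000 increments; reduction = 23 × $175 = $4,025, leaving $6,650.
Elderly Relief Credit: $322,850 is at or below the $326,500 threshold, so the full $4,530 applies.
Total: $6,650 + $4,530 = $11,180.

$11,180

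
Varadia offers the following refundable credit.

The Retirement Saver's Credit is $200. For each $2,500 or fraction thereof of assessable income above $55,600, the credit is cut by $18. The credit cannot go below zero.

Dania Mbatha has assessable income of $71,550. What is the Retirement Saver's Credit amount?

Retirement Saver's Credit: income exceeds $55,600 by $15,950, which is 7 full-or-partial $2,500 increments; reduction = 7 × $18 = $126, leaving $74.

$74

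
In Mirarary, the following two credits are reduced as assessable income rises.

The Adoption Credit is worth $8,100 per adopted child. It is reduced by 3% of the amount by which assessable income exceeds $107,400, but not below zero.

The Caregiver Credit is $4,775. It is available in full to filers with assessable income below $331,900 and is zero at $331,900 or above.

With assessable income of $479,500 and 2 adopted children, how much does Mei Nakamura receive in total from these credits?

Adoption Credit: base = 2 × $8,100 = $16,200. 3% of the $372,100 excess over $107,400 is $11,163; credit = $16,200 − $11,163 = $5,037.
Caregiver Credit: $479,500 meets or exceeds the $331,900 cutoff, so the credit is $0.
Total: $5,037 + $0 = $5,037.

$5,037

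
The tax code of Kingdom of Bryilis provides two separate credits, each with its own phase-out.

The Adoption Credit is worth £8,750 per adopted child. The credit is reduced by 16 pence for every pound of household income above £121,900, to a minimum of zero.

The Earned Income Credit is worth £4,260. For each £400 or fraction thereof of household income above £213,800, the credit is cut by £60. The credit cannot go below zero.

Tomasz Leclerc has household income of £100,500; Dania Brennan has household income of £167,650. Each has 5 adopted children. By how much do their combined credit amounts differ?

Tomasz (£100,500): Adoption Credit: base = 5 × £8,750 = £43,750. £100,500 is at or below the £121,900 threshold, so the full £43,750 applies. Earned Income Credit: £100,500 is at or below the £213,800 threshold, so the full £4,260 applies. total £43,750 + £4,260 = £48,010
Dania (£167,650): Adoption Credit: base = 5 × £8,750 = £43,750. 16% of the £45,750 excess over £121,900 is £7,320; credit = £43,750 − £7,320 = £36,430. Earned Income Credit: £167,650 is at or below the £213,800 threshold, so the full £4,260 applies. total £36,430 + £4,260 = £40,690
Difference: |£48,010 − £40,690| = £7,320.

£7,320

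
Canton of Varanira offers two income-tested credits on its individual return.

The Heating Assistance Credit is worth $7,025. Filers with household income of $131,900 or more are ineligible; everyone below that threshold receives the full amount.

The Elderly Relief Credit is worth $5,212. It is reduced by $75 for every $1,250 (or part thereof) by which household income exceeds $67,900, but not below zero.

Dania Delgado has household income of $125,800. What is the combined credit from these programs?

Heating Assistance Credit: $125,800 is below the $131,900 cutoff, so the full $7,025 applies.
Elderly Relief Credit: income exceeds $67,900 by $57,900, which is 47 full-or-partial $1,250 increments; reduction = 47 × $75 = $3,525, leaving $1,687.
Total: $7,025 + $1,687 = $8,712.

$8,712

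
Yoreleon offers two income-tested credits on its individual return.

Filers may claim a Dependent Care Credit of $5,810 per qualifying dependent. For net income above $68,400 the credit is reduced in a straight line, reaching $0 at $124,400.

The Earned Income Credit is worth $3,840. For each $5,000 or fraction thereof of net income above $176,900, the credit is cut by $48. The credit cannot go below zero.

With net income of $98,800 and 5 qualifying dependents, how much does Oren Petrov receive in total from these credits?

Dependent Care Credit: base = 5 × $5,810 = $29,050. $98,800 is $30,400 into a $56,000 phase-out range, leaving 25,600/56,000 of the credit: $29,050 × 25,600/56,000 = $13,280.
Earned Income Credit: $98,800 is at or below the $176,900 threshold, so the full $3,840 applies.
Total: $13,280 + $3,840 = $17,120.

$17,120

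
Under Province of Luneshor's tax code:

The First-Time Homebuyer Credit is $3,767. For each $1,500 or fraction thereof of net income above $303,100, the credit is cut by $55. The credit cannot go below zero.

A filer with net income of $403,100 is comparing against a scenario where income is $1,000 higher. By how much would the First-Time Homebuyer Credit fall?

$55

At $403,100 — income exceeds $303,100 by $100,000, which is 67 full-or-partial $1,500 increments; reduction = 67 × $55 = $3,685, leaving $82.
At $404,100 — income exceeds $303,100 by $101,000, which is 68 full-or-partial $1,500 increments; reduction = 68 × $55 = $3,740, leaving $27.
Lost: $82 − $27 = $55.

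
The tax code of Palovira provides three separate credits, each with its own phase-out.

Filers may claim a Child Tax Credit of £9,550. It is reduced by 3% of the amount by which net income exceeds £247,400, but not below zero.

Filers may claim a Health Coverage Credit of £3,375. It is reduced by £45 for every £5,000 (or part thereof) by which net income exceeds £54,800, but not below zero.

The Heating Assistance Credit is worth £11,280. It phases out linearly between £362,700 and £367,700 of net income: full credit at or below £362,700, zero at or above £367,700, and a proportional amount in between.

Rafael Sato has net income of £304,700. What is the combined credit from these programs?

£20,236

Child Tax Credit: 3% of the £57,300 excess over £247,400 is £1,719; credit = £9,550 − £1,719 = £7,831.
Health Coverage Credit: income exceeds £54,800 by £249,900, which is 50 full-or-partial £5,000 increments; reduction = 50 × £45 = £2,250, leaving £1,125.
Heating Assistance Credit: £304,700 is at or below the £362,700 threshold, so the full £11,280 applies.
Total: £7,831 + £1,125 + £11,280 = £20,236.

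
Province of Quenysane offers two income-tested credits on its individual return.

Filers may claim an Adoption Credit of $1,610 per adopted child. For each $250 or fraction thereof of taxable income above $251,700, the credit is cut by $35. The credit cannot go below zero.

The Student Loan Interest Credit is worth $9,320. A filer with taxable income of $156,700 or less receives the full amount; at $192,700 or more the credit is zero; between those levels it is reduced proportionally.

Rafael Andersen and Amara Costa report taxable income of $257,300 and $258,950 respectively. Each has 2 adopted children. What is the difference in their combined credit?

Rafael ($257,300): Adoption Credit: base = 2 × $1,610 = $3,220. income exceeds $251,700 by $5,600, which is 23 full-or-partial $250 increments; reduction = 23 × $35 = $805, leaving $2,415. Student Loan Interest Credit: $257,300 is at or above $192,700, so the credit is $0. total $2,415 + $0 = $2,415
Amara ($258,950): Adoption Credit: base = 2 × $1,610 = $3,220. income exceeds $251,700 by $7,250, which is 29 full-or-partial $250 increments; reduction = 29 × $35 = $1,015, leaving $2,205. Student Loan Interest Credit: $258,950 is at or above $192,700, so the credit is $0. total $2,205 + $0 = $2,205
Difference: |$2,415 − $2,205| = $210.

$210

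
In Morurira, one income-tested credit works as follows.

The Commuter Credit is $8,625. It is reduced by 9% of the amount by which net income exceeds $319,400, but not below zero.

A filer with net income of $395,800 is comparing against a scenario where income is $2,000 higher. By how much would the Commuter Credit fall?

$180

At $395,800 — 9% of the $76,400 excess over $319,400 is $6,876; credit = $8,625 − $6,876 = $1,749.
At $397,800 — 9% of the $78,400 excess over $319,400 is $7,056; credit = $8,625 − $7,056 = $1,569.
Lost: $1,749 − $1,569 = $180.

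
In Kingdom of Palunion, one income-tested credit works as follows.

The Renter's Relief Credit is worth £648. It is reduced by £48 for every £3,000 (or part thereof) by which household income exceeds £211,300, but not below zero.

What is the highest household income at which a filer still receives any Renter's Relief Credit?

After 13 increments the reduction is 13 × £48 = £624, leaving £24; one more increment wipes it out. Increment 13 ends at excess 13 × £3,000 = £39,000, so the highest qualifying income is £211,300 + £39,000 = £250,300.

£250,300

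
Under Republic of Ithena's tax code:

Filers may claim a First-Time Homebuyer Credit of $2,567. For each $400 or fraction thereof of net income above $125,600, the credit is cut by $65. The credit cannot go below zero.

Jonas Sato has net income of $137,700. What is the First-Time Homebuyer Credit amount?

First-Time Homebuyer Credit: income exceeds $125,600 by $12,100, which is 31 full-or-partial $400 increments; reduction = 31 × $65 = $2,015, leaving $552.

$552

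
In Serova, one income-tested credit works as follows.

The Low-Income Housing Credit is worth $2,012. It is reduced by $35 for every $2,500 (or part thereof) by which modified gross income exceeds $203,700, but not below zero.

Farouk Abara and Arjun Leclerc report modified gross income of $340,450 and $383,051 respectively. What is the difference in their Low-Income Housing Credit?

$87

Farouk ($340,450): Low-Income Housing Credit: income exceeds $203,700 by $136,750, which is 55 full-or-partial $2,500 increments; reduction = 55 × $35 = $1,925, leaving $87.
Arjun ($383,051): Low-Income Housing Credit: income exceeds $203,700 by $179,351 → 72 increments × $35 = $2,520 ≥ base, so the credit is $0.
Difference: |$87 − $0| = $87.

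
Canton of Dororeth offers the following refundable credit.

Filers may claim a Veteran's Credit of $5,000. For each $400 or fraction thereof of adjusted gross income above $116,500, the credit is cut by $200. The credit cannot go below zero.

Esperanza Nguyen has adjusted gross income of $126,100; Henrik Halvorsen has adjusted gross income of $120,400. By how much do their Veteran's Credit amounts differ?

Esperanza ($126,100): Veteran's Credit: income exceeds $116,500 by $9,600, which is 24 full-or-partial $400 increments; reduction = 24 × $200 = $4,800, leaving $200.
Henrik ($120,400): Veteran's Credit: income exceeds $116,500 by $3,900, which is 10 full-or-partial $400 increments; reduction = 10 × $200 = $2,000, leaving $3,000.
Difference: |$200 − $3,000| = $2,800.

$2,800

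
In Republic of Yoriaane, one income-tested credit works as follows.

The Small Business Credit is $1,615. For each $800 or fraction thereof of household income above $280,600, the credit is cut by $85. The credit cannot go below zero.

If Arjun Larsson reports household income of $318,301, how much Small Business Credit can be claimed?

$0

Small Business Credit: income exceeds $280,600 by $37,701 → 48 increments × $85 = $4,080 ≥ base, so the credit is $0.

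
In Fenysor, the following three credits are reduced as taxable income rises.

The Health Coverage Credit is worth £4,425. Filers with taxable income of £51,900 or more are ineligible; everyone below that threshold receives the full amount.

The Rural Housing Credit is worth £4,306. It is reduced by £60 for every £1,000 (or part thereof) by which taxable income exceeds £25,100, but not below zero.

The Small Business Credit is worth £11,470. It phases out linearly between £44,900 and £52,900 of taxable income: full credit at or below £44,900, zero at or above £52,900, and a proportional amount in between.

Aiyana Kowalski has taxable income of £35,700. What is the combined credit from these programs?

£19,541

Health Coverage Credit: £35,700 is below the £51,900 cutoff, so the full £4,425 applies.
Rural Housing Credit: income exceeds £25,100 by £10,600, which is 11 full-or-partial £1,000 increments; reduction = 11 × £60 = £660, leaving £3,646.
Small Business Credit: £35,700 is at or below the £44,900 threshold, so the full £11,470 applies.
Total: £4,425 + £3,646 + £11,470 = £19,541.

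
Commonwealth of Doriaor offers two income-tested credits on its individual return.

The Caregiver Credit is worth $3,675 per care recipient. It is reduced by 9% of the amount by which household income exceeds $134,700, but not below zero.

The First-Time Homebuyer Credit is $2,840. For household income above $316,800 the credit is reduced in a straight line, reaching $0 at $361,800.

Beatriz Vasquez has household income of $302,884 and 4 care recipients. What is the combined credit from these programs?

Caregiver Credit: base = 4 × $3,675 = $14,700. 9% of the $168,184 excess over $134,700 is $15,136.56 ≥ base, so the credit is $0.
First-Time Homebuyer Credit: $302,884 is at or below the $316,800 threshold, so the full $2,840 applies.
Total: $0 + $2,840 = $2,840.

$2,840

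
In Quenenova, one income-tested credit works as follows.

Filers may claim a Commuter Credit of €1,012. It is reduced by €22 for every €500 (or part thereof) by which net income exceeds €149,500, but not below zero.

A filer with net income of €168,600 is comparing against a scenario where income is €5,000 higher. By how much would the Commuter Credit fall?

€154

At €168,600 — income exceeds €149,500 by €19,100, which is 39 full-or-partial €500 increments; reduction = 39 × €22 = €858, leaving €154.
At €173,600 — income exceeds €149,500 by €24,100 → 49 increments × €22 = €1,078 ≥ base, so the credit is €0.
Lost: €154 − €0 = €154.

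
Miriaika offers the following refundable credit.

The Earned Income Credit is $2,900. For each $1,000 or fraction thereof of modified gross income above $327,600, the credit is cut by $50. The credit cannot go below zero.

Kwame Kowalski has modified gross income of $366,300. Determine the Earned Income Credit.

$950

Earned Income Credit: income exceeds $327,600 by $38,700, which is 39 full-or-partial $1,000 increments; reduction = 39 × $50 = $1,950, leaving $950.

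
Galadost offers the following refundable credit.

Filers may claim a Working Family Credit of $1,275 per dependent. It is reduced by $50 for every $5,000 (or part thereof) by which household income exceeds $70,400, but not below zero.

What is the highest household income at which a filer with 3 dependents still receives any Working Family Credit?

$450,400

Full credit = 3 × $1,275 = $3,825.
After 76 increments the reduction is 76 × $50 = $3,800, leaving $25; one more increment wipes it out. Increment 76 ends at excess 76 × $5,000 = $380,000, so the highest qualifying income is $70,400 + $380,000 = $450,400.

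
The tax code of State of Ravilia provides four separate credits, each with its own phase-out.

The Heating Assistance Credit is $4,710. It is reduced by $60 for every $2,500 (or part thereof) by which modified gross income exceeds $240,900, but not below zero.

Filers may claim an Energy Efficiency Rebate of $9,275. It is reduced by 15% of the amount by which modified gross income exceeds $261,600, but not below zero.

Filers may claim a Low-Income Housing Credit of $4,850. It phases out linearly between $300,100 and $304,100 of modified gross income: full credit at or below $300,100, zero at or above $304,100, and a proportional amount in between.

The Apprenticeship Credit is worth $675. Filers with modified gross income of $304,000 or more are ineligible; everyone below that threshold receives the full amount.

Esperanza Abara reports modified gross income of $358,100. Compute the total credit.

$1,890

Heating Assistance Credit: income exceeds $240,900 by $117,200, which is 47 full-or-partial $2,500 increments; reduction = 47 × $60 = $2,820, leaving $1,890.
Energy Efficiency Rebate: 15% of the $96,500 excess over $261,600 is $14,475 ≥ base, so the credit is $0.
Low-Income Housing Credit: $358,100 is at or above $304,100, so the credit is $0.
Apprenticeship Credit: $358,100 meets or exceeds the $304,000 cutoff, so the credit is $0.
Total: $1,890 + $0 + $0 + $0 = $1,890.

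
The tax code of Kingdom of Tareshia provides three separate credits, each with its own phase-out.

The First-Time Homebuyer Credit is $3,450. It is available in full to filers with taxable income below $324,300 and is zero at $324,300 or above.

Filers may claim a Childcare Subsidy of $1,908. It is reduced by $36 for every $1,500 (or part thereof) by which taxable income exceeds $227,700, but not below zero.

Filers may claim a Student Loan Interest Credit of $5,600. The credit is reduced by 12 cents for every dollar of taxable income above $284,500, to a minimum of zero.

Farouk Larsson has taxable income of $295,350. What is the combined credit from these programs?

First-Time Homebuyer Credit: $295,350 is below the $324,300 cutoff, so the full $3,450 applies.
Childcare Subsidy: income exceeds $227,700 by $67,650, which is 46 full-or-partial $1,500 increments; reduction = 46 × $36 = $1,656, leaving $252.
Student Loan Interest Credit: 12% of the $10,850 excess over $284,500 is $1,302; credit = $5,600 − $1,302 = $4,298.
Total: $3,450 + $252 + $4,298 = $8,000.

$8,000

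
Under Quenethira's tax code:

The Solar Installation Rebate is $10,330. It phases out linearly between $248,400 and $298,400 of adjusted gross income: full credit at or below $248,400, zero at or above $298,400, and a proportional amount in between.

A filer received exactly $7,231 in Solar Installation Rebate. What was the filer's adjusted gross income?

$7,231 is 7,231/10,330 of the full $10,330, so 3,099/10,330 of the $50,000 range has been used: income = $248,400 + $50,000 × 3,099/10,330 = $263,400.

$263,400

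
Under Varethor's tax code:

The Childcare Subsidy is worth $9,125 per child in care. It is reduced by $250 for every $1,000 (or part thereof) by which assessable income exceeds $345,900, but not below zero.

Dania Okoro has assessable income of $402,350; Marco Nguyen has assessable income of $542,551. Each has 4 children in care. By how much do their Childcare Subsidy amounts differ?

$22,250

Dania ($402,350): Childcare Subsidy: base = 4 × $9,125 = $36,500. income exceeds $345,900 by $56,450, which is 57 full-or-partial $1,000 increments; reduction = 57 × $250 = $14,250, leaving $22,250.
Marco ($542,551): Childcare Subsidy: base = 4 × $9,125 = $36,500. income exceeds $345,900 by $196,651 → 197 increments × $250 = $49,250 ≥ base, so the credit is $0.
Difference: |$22,250 − $0| = $22,250.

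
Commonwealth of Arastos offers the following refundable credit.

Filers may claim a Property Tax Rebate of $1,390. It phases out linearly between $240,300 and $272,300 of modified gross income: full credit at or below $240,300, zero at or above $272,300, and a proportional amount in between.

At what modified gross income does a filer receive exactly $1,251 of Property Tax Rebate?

$1,251 is 1,251/1,390 of the full $1,390, so 139/1,390 of the $32,000 range has been used: income = $240,300 + $32,000 × 139/1,390 = $243,500.

$243,500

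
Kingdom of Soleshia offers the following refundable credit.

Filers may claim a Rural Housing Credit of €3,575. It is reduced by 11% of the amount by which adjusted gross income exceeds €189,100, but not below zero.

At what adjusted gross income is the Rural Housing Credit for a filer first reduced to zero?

The credit falls by 11% of each euro above €189,100, so it reaches zero when the excess is €3,575 / 11% = €32,500: income = €189,100 + €32,500 = €221,600.

€221,600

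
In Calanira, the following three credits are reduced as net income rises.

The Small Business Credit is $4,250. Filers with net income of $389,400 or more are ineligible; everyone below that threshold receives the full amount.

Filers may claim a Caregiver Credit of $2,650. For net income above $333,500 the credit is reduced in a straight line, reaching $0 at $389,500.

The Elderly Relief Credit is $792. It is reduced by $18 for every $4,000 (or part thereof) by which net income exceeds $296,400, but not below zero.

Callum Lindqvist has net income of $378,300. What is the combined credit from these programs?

$5,194

Small Business Credit: $378,300 is below the $389,400 cutoff, so the full $4,250 applies.
Caregiver Credit: $378,300 is $44,800 into a $56,000 phase-out range, leaving 11,200/56,000 of the credit: $2,650 × 11,200/56,000 = $530.
Elderly Relief Credit: income exceeds $296,400 by $81,900, which is 21 full-or-partial $4,000 increments; reduction = 21 × $18 = $378, leaving $414.
Total: $4,250 + $530 + $414 = $5,194.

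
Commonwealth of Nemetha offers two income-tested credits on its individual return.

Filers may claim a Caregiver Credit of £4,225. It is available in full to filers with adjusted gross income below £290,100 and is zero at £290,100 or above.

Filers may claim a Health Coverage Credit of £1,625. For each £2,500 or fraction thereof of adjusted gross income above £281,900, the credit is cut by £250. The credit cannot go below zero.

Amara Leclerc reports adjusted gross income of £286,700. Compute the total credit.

£5,350

Caregiver Credit: £286,700 is below the £290,100 cutoff, so the full £4,225 applies.
Health Coverage Credit: income exceeds £281,900 by £4,800, which is 2 full-or-partial £2,500 increments; reduction = 2 × £250 = £500, leaving £1,125.
Total: £4,225 + £1,125 = £5,350.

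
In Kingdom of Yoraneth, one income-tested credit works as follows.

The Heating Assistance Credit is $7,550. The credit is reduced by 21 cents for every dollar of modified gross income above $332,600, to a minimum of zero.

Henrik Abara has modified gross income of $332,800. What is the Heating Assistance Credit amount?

$7,508

Heating Assistance Credit: 21% of the $200 excess over $332,600 is $42; credit = $7,550 − $42 = $7,508.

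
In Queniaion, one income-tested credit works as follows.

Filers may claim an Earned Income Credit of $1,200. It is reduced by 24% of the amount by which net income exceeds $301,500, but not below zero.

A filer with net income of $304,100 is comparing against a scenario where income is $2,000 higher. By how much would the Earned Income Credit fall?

At $304,100 — 24% of the $2,600 excess over $301,500 is $624; credit = $1,200 − $624 = $576.
At $306,100 — 24% of the $4,600 excess over $301,500 is $1,104; credit = $1,200 − $1,104 = $96.
Lost: $576 − $96 = $480.

$480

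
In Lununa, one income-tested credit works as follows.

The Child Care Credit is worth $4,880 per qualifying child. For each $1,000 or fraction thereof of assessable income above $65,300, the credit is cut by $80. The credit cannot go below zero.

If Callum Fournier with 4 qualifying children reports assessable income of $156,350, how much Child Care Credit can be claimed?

Child Care Credit: base = 4 × $4,880 = $19,520. income exceeds $65,300 by $91,050, which is 92 full-or-partial $1,000 increments; reduction = 92 × $80 = $7,360, leaving $12,160.

$12,160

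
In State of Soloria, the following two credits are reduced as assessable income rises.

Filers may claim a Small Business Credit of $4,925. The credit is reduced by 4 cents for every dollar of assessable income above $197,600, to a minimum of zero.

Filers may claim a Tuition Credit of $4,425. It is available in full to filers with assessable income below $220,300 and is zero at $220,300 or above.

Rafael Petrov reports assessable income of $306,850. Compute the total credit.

$555

Small Business Credit: 4% of the $109,250 excess over $197,600 is $4,370; credit = $4,925 − $4,370 = $555.
Tuition Credit: $306,850 meets or exceeds the $220,300 cutoff, so the credit is $0.
Total: $555 + $0 = $555.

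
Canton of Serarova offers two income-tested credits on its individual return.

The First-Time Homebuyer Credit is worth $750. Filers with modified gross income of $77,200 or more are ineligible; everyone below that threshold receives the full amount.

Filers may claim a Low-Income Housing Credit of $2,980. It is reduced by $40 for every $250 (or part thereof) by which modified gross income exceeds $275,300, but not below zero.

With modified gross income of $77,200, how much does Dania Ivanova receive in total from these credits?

$2,980

First-Time Homebuyer Credit: $77,200 meets or exceeds the $77,200 cutoff, so the credit is $0.
Low-Income Housing Credit: $77,200 is at or below the $275,300 threshold, so the full $2,980 applies.
Total: $0 + $2,980 = $2,980.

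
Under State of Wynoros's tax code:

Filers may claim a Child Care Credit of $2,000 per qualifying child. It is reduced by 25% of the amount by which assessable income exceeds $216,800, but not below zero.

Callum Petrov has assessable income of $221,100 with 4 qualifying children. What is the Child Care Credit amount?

$6,925

Child Care Credit: base = 4 × $2,000 = $8,000. 25% of the $4,300 excess over $216,800 is $1,075; credit = $8,000 − $1,075 = $6,925.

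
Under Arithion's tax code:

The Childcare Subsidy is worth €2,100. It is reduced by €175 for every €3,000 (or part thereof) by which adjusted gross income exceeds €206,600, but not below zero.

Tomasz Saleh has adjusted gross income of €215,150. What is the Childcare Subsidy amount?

€1,575

Childcare Subsidy: income exceeds €206,600 by €8,550, which is 3 full-or-partial €3,000 increments; reduction = 3 × €175 = €525, leaving €1,575.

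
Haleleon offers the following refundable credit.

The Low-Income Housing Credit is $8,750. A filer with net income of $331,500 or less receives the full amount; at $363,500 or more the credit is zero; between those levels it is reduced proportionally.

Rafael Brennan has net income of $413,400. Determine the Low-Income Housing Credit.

Low-Income Housing Credit: $413,400 is at or above $363,500, so the credit is $0.

$0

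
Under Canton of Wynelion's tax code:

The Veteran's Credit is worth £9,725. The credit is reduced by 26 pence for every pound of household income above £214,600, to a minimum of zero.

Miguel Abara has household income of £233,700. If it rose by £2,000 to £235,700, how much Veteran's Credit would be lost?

At £233,700 — 26% of the £19,100 excess over £214,600 is £4,966; credit = £9,725 − £4,966 = £4,759.
At £235,700 — 26% of the £21,100 excess over £214,600 is £5,486; credit = £9,725 − £5,486 = £4,239.
Lost: £4,759 − £4,239 = £520.

£520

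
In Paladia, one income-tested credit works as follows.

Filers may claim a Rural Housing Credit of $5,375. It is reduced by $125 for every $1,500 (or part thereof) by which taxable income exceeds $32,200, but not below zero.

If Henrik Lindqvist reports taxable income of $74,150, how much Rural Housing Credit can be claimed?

Rural Housing Credit: income exceeds $32,200 by $41,950, which is 28 full-or-partial $1,500 increments; reduction = 28 × $125 = $3,500, leaving $1,875.

$1,875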